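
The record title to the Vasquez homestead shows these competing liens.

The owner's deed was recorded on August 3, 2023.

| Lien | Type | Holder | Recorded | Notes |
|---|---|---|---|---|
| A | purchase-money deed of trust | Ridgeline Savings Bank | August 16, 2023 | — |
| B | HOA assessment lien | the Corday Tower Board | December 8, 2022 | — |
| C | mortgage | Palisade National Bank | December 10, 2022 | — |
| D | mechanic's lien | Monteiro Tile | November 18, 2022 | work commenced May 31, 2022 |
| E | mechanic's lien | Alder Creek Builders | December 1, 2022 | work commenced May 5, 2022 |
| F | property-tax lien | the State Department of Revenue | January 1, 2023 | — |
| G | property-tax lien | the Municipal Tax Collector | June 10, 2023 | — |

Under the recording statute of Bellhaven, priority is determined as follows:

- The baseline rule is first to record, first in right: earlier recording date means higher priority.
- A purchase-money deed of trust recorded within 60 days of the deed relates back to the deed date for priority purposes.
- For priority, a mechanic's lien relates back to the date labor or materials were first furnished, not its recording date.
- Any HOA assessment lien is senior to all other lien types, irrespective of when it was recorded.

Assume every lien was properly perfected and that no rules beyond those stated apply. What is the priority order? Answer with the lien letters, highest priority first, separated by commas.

B, E, D, C, F, G, A

Effective dates: A was recorded within the 60-day window, so its effective date is the deed date August 3, 2023; D is treated as recorded May 31, 2022, the work-commencement date; E's effective date is May 5, 2022, when work began.
B is an HOA assessment lien, so it outranks all other liens regardless of date.
Among the remaining liens, by effective date: E (May 5, 2022), D (May 31, 2022), C (December 10, 2022), F (January 1, 2023), G (June 10, 2023), A (August 3, 2023).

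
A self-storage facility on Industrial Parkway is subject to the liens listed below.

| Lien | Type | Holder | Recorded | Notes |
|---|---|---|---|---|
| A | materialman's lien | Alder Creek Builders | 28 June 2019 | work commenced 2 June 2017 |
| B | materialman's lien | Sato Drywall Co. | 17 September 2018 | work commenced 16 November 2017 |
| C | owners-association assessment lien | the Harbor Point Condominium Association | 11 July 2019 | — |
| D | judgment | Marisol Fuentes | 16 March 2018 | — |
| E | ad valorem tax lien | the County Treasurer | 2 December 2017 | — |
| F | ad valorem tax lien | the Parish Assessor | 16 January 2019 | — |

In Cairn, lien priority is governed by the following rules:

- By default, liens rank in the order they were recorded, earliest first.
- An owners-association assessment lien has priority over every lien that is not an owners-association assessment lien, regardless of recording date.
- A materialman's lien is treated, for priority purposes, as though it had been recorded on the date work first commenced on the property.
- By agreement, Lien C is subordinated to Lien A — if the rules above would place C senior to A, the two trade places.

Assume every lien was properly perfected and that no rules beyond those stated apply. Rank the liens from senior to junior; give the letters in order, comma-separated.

A, C, B, E, D, F

Adjusting effective dates: A is treated as recorded 2 June 2017, the work-commencement date; B is treated as recorded 16 November 2017, the work-commencement date.
C is an owners-association assessment lien, so it outranks all other liens regardless of date.
Ordering the rest by effective date: A (2 June 2017), B (16 November 2017), E (2 December 2017), D (16 March 2018), F (16 January 2019).
C is senior to A before the subordination, so the two trade places.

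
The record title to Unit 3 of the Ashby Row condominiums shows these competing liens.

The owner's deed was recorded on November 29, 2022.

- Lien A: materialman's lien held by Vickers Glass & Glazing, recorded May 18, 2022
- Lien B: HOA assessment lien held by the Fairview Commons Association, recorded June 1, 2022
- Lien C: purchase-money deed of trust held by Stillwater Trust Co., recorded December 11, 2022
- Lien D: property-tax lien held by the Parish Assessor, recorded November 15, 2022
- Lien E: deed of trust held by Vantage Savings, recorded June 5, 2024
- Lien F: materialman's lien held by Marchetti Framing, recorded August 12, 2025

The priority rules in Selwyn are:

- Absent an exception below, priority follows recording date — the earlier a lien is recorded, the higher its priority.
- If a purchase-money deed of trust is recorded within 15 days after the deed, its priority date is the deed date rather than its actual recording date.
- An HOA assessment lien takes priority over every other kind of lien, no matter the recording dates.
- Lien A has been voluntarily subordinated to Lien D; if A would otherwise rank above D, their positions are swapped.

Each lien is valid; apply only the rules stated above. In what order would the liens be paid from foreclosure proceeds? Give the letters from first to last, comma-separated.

First, effective dates: C's effective date is the deed date, November 29, 2022.
B, as an HOA assessment lien, has superpriority and ranks first.
Remaining liens by effective date: A (May 18, 2022), D (November 15, 2022), C (November 29, 2022), E (June 5, 2024), F (August 12, 2025).
A would otherwise be senior to D, so under the subordination agreement A and D exchange positions.

B, D, A, C, E, F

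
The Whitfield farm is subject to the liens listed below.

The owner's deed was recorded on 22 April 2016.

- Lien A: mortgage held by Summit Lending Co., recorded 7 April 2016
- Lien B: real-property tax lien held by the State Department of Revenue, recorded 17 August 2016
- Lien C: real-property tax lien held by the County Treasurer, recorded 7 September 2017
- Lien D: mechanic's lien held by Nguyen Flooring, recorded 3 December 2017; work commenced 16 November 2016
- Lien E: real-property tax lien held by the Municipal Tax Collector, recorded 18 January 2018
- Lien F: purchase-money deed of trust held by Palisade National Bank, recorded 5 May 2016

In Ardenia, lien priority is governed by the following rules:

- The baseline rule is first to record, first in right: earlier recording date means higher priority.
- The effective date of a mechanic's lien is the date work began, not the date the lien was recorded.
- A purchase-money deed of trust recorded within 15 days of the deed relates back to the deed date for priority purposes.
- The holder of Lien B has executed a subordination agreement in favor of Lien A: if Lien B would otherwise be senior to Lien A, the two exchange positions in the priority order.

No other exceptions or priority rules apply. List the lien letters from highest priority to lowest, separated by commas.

A, F, B, D, C, E

Effective dates after the stated exceptions: D relates back to 16 November 2016 (work commenced); F was recorded within the 15-day window, so its effective date is the deed date 22 April 2016.
By effective date: A (7 April 2016), F (22 April 2016), B (17 August 2016), D (16 November 2016), C (7 September 2017), E (18 January 2018).
B is already junior to A, so the subordination agreement changes nothing.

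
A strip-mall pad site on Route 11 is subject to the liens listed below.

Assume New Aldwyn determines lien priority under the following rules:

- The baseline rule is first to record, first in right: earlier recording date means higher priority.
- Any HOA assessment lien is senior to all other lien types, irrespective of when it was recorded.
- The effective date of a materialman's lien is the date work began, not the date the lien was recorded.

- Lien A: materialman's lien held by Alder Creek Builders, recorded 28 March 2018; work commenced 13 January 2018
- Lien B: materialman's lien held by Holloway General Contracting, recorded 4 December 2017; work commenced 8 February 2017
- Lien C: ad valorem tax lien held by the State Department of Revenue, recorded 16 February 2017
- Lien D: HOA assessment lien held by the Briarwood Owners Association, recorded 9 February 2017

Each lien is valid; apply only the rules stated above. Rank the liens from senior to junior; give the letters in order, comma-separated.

D, B, C, A

Effective dates: A is treated as recorded 13 January 2018, the work-commencement date; B relates back to 8 February 2017 (work commenced).
D, as an HOA assessment lien, has superpriority and ranks first.
Remaining liens by effective date: B (8 February 2017), C (16 February 2017), A (13 January 2018).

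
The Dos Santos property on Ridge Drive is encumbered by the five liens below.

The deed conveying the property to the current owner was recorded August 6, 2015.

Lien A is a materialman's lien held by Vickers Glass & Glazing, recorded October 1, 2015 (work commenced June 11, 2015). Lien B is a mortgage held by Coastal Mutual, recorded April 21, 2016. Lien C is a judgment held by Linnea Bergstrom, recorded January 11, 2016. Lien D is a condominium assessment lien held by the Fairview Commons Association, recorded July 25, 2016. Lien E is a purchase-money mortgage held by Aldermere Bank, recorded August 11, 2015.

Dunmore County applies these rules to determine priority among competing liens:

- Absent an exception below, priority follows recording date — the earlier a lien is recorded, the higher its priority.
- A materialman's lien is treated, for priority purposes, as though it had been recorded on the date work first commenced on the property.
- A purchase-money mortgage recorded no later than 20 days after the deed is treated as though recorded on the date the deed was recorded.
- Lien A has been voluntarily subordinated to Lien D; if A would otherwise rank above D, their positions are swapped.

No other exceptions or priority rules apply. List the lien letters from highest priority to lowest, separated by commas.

Adjusting effective dates: A is treated as recorded June 11, 2015, the work-commencement date; E's effective date is the deed date, August 6, 2015.
By effective date, earliest first: A (June 11, 2015), E (August 6, 2015), C (January 11, 2016), B (April 21, 2016), D (July 25, 2016).
A is senior to D before the subordination, so the two trade places.

D, E, C, B, A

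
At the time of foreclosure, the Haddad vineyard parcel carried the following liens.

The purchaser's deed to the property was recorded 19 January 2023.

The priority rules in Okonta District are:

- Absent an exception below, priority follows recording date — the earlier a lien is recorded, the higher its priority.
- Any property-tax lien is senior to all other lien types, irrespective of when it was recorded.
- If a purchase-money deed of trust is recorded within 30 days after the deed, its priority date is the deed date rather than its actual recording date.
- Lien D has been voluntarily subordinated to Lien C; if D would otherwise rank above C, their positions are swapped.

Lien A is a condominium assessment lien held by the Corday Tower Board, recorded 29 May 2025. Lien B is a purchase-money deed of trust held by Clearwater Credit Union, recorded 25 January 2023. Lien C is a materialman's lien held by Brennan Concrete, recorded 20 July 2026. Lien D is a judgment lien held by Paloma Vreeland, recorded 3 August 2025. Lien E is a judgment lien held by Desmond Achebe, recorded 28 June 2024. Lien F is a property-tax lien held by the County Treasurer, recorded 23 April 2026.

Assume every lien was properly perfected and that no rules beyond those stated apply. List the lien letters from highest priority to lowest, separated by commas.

Adjusting effective dates: B relates back to the deed date 19 January 2023.
F, as a property-tax lien, has superpriority and ranks first.
Ordering the rest by effective date: B (19 January 2023), E (28 June 2024), A (29 May 2025), D (3 August 2025), C (20 July 2026).
The subordination applies — D was senior to C — so D and C swap.

F, B, E, A, C, D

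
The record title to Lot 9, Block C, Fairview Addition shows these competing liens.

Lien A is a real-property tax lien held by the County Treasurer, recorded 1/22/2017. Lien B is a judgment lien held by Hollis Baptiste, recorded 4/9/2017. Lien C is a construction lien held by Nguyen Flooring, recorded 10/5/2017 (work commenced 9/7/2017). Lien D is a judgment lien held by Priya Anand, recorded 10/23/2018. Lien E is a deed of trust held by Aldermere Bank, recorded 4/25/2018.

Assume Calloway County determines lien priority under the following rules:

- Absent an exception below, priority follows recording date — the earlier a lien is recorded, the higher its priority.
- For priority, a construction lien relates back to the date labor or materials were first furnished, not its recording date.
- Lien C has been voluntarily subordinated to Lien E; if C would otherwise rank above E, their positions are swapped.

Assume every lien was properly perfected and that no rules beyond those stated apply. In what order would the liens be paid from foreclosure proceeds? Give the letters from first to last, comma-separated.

First, effective dates: C's effective date is 9/7/2017, when work began.
Sorted by effective date: A (1/22/2017), B (4/9/2017), C (9/7/2017), E (4/25/2018), D (10/23/2018).
C would otherwise be senior to E, so under the subordination agreement C and E exchange positions.

A, B, E, C, D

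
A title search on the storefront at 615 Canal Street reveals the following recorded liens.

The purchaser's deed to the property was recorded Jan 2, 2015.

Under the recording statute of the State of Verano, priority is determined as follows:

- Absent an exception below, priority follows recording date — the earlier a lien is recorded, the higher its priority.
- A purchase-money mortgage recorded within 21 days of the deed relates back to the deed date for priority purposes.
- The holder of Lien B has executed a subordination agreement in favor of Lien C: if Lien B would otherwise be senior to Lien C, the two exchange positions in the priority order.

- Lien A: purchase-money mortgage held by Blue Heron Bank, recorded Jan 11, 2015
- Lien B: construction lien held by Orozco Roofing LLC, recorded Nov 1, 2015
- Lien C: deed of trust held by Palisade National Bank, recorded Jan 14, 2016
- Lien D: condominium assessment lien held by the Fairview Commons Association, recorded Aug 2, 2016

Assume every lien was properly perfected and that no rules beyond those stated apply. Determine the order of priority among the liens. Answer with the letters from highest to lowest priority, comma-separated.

A, C, B, D

First, effective dates: A's effective date is the deed date, Jan 2, 2015.
By effective date: A (Jan 2, 2015), B (Nov 1, 2015), C (Jan 14, 2016), D (Aug 2, 2016).
Because B would otherwise rank above C, the subordination swaps them.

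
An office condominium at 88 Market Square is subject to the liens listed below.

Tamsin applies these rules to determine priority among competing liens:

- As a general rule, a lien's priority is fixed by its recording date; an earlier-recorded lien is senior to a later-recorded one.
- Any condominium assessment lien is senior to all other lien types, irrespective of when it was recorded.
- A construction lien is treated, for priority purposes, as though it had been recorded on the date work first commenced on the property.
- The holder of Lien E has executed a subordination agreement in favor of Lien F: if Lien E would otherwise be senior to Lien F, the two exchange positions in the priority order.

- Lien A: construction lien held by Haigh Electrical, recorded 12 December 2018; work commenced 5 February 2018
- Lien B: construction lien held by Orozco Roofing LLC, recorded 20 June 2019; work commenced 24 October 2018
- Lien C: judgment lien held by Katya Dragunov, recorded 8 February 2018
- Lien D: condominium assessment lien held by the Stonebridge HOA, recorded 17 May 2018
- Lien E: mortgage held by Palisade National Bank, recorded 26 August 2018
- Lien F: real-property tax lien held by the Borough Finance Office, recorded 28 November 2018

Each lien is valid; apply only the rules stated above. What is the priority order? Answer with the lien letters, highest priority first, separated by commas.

D, A, C, F, B, E

Effective dates: A's effective date is 5 February 2018, when work began; B's effective date is 24 October 2018, when work began.
D is a condominium assessment lien and takes priority over every other lien.
The other liens, earliest effective date first: A (5 February 2018), C (8 February 2018), E (26 August 2018), B (24 October 2018), F (28 November 2018).
Because E would otherwise rank above F, the subordination swaps them.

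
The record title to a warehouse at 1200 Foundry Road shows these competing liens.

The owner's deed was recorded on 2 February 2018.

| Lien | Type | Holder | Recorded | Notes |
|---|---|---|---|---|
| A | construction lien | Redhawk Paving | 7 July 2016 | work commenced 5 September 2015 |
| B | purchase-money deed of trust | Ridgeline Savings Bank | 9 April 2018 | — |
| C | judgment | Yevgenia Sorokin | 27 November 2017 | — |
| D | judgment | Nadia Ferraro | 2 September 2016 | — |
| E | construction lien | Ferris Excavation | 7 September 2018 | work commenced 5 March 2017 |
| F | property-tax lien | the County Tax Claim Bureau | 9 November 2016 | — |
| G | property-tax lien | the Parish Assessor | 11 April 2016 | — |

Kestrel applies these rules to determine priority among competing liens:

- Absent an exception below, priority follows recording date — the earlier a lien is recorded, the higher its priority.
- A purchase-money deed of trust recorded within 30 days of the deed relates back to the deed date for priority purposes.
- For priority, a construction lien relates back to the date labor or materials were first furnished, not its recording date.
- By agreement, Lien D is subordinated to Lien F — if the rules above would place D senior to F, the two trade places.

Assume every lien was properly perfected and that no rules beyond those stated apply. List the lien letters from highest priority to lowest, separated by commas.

A, G, F, D, E, C, B

Adjusting effective dates: A relates back to 5 September 2015 (work commenced); B was recorded 66 days after the deed — beyond 30 days — so no relation-back applies; E relates back to 5 March 2017 (work commenced).
By effective date, earliest first: A (5 September 2015), G (11 April 2016), D (2 September 2016), F (9 November 2016), E (5 March 2017), C (27 November 2017), B (9 April 2018).
D is senior to F before the subordination, so the two trade places.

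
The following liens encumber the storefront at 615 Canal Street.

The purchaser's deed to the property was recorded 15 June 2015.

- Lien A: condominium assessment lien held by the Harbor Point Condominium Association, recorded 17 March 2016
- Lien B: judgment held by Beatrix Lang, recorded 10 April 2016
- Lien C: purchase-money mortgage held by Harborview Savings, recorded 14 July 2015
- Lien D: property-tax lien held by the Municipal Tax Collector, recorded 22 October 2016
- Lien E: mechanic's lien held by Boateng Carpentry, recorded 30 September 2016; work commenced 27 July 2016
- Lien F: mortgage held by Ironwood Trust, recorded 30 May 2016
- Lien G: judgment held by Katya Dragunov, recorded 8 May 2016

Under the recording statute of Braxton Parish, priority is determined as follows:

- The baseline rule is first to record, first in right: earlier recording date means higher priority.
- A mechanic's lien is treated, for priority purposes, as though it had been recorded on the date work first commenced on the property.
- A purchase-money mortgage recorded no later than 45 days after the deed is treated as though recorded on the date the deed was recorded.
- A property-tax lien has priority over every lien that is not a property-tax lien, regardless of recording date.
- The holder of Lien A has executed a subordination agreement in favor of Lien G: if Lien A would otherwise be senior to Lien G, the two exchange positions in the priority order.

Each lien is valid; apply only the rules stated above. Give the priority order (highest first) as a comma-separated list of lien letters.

Effective dates: C's effective date is the deed date, 15 June 2015; E relates back to 27 July 2016 (work commenced).
D is a property-tax lien, so it outranks all other liens regardless of date.
Ordering the rest by effective date: C (15 June 2015), A (17 March 2016), B (10 April 2016), G (8 May 2016), F (30 May 2016), E (27 July 2016).
A is senior to G before the subordination, so the two trade places.

D, C, G, B, A, F, E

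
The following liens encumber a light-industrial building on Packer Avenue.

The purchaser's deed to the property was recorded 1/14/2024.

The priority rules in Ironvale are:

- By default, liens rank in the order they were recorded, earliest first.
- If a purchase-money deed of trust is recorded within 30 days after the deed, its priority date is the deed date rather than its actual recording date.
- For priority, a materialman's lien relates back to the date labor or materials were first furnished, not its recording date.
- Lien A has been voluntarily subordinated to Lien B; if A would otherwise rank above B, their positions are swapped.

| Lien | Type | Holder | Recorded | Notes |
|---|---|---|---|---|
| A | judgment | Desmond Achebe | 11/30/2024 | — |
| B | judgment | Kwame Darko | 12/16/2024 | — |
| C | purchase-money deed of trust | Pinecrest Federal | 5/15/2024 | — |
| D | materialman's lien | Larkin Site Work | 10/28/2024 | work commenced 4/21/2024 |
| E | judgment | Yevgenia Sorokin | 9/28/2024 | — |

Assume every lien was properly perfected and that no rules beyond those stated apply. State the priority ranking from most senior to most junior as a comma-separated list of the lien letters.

D, C, E, B, A

Effective dates after the stated exceptions: C missed the 30-day window (122 days after the deed), so its recording date stands; D relates back to 4/21/2024 (work commenced).
Sorted by effective date: D (4/21/2024), C (5/15/2024), E (9/28/2024), A (11/30/2024), B (12/16/2024).
A is senior to B before the subordination, so the two trade places.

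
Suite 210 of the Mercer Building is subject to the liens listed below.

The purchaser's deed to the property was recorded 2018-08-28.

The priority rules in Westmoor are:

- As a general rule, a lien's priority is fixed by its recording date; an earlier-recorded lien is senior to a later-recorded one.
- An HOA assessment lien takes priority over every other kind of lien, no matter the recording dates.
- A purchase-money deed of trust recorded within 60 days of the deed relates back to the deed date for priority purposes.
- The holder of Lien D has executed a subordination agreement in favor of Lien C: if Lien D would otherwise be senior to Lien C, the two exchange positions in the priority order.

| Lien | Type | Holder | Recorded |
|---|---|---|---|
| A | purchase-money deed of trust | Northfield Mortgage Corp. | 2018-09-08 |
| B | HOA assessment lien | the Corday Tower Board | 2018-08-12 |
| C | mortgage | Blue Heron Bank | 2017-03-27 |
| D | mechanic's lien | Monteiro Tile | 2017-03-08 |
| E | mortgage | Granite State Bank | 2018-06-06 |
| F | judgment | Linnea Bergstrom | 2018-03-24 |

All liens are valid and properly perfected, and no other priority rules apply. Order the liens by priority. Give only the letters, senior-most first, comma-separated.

B, C, D, F, E, A

Effective dates: A relates back to the deed date 2018-08-28.
B is an HOA assessment lien and takes priority over every other lien.
Among the remaining liens, by effective date: D (2017-03-08), C (2017-03-27), F (2018-03-24), E (2018-06-06), A (2018-08-28).
D would otherwise be senior to C, so under the subordination agreement D and C exchange positions.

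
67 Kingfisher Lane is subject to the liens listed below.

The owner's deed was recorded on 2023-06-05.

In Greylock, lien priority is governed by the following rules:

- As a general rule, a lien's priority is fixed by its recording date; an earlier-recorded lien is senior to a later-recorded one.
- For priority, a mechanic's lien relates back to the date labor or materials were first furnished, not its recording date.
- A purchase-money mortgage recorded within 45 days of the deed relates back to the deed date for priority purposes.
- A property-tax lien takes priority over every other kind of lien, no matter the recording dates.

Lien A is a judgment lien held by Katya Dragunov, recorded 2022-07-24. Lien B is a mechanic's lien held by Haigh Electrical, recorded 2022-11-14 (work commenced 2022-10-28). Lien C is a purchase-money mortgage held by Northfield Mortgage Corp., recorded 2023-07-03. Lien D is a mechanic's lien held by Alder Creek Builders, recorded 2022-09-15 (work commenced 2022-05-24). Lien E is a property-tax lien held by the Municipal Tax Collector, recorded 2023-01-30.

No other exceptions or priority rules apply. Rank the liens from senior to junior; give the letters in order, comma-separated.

Effective dates: B is treated as recorded 2022-10-28, the work-commencement date; C was recorded within the 45-day window, so its effective date is the deed date 2023-06-05; D relates back to 2022-05-24 (work commenced).
E is a property-tax lien, so it outranks all other liens regardless of date.
The other liens, earliest effective date first: D (2022-05-24), A (2022-07-24), B (2022-10-28), C (2023-06-05).

E, D, A, B, C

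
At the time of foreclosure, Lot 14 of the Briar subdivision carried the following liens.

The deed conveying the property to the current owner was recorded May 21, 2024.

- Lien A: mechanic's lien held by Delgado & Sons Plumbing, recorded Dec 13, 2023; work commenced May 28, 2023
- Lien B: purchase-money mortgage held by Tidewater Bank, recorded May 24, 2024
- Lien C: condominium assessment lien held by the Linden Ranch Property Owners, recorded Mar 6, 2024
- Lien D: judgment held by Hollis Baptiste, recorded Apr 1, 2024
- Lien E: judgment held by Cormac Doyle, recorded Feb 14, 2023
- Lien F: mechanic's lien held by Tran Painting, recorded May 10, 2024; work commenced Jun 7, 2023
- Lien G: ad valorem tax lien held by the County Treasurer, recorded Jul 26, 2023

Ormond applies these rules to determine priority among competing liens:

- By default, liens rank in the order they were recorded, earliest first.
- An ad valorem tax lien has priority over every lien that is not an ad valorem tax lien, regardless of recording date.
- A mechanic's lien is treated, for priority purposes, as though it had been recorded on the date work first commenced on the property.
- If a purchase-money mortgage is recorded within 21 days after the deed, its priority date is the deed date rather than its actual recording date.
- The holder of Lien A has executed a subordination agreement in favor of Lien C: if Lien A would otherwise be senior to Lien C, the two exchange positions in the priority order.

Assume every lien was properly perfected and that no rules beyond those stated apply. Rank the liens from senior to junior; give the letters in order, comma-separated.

First, effective dates: A's effective date is May 28, 2023, when work began; B relates back to the deed date May 21, 2024; F's effective date is Jun 7, 2023, when work began.
G is an ad valorem tax lien, so it outranks all other liens regardless of date.
Remaining liens by effective date: E (Feb 14, 2023), A (May 28, 2023), F (Jun 7, 2023), C (Mar 6, 2024), D (Apr 1, 2024), B (May 21, 2024).
The subordination applies — A was senior to C — so A and C swap.

G, E, C, F, A, D, B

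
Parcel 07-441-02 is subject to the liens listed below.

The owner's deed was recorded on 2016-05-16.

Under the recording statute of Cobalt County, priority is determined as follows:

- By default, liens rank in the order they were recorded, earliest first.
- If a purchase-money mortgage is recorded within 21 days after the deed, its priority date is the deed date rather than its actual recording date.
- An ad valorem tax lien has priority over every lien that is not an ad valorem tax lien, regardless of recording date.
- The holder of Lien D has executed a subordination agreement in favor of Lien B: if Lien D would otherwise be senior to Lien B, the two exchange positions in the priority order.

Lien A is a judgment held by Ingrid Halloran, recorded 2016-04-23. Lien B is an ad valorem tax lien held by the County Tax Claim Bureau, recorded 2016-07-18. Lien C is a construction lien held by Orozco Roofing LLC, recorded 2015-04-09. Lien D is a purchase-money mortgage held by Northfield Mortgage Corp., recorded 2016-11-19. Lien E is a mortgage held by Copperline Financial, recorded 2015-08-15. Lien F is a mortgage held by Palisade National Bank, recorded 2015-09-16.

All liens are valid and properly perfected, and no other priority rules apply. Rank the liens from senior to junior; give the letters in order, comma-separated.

B, C, E, F, A, D

First, effective dates: D was recorded 187 days after the deed — beyond 21 days — so no relation-back applies.
B is an ad valorem tax lien and takes priority over every other lien.
The other liens, earliest effective date first: C (2015-04-09), E (2015-08-15), F (2015-09-16), A (2016-04-23), D (2016-11-19).
D is already junior to B, so the subordination agreement changes nothing.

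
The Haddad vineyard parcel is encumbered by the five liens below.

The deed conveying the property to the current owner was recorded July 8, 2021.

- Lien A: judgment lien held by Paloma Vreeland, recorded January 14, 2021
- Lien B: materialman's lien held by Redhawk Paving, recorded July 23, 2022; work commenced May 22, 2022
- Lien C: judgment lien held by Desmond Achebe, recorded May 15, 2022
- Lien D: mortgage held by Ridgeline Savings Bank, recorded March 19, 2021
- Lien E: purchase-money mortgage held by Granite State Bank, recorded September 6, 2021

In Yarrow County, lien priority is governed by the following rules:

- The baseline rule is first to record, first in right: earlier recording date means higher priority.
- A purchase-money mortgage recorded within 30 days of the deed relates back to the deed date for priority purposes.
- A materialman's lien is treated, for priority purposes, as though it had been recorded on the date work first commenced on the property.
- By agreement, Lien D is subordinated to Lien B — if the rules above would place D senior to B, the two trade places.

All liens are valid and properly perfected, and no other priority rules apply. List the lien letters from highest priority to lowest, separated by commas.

Effective dates: B is treated as recorded May 22, 2022, the work-commencement date; E was recorded 60 days after the deed, outside the 30-day window, so it keeps its recording date.
Sorted by effective date: A (January 14, 2021), D (March 19, 2021), E (September 6, 2021), C (May 15, 2022), B (May 22, 2022).
The subordination applies — D was senior to B — so D and B swap.

A, B, E, C, D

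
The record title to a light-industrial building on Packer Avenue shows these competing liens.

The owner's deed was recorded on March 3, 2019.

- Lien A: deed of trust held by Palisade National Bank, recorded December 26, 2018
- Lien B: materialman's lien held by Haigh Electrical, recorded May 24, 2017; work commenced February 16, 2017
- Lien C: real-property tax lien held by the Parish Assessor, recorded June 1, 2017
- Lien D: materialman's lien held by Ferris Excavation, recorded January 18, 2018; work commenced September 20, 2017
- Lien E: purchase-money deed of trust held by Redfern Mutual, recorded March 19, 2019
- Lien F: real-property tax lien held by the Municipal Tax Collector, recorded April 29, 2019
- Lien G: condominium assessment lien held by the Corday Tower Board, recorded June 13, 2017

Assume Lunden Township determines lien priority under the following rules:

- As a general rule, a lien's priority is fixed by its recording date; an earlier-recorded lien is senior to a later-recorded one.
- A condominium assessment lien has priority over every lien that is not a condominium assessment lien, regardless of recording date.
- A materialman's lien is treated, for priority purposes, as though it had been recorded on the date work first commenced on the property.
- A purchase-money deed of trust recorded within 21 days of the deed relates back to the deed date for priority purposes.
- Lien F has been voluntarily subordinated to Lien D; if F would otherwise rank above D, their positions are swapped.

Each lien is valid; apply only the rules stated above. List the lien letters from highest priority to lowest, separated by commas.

Effective dates: B is treated as recorded February 16, 2017, the work-commencement date; D relates back to September 20, 2017 (work commenced); E was recorded within the 21-day window, so its effective date is the deed date March 3, 2019.
As a condominium assessment lien, G is senior to every other lien.
Ordering the rest by effective date: B (February 16, 2017), C (June 1, 2017), D (September 20, 2017), A (December 26, 2018), E (March 3, 2019), F (April 29, 2019).
Since F is not senior to D, the subordination leaves the order unchanged.

G, B, C, D, A, E, F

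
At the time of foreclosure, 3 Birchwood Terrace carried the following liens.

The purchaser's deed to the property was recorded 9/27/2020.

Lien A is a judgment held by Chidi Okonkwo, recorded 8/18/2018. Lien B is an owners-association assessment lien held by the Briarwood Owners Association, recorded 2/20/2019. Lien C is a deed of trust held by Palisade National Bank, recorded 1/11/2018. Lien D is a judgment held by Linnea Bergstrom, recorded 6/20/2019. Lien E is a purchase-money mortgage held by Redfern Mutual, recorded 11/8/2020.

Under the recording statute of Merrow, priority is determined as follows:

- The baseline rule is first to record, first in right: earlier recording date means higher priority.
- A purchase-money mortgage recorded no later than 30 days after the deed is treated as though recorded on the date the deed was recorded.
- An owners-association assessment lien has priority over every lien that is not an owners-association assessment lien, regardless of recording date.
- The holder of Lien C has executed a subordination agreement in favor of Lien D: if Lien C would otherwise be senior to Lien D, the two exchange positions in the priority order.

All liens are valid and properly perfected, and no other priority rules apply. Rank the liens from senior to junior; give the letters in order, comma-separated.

B, D, A, C, E

Adjusting effective dates: E was recorded 42 days after the deed — beyond 30 days — so no relation-back applies.
B is an owners-association assessment lien and takes priority over every other lien.
Among the remaining liens, by effective date: C (1/11/2018), A (8/18/2018), D (6/20/2019), E (11/8/2020).
C is senior to D before the subordination, so the two trade places.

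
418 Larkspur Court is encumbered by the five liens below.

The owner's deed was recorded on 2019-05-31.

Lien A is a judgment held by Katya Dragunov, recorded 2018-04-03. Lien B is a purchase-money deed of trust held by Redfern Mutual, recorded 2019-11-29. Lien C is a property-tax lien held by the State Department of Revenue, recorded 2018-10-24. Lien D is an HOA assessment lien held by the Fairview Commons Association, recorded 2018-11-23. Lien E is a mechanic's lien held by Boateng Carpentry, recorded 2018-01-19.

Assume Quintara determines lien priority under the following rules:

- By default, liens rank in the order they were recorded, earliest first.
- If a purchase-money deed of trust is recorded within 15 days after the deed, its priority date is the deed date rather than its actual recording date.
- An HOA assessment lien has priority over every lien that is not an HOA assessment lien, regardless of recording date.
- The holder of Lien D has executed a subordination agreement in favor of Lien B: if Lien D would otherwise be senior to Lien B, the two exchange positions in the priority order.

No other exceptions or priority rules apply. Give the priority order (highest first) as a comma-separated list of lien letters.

B, E, A, C, D

Adjusting effective dates: B was recorded 182 days after the deed — beyond 15 days — so no relation-back applies.
D is an HOA assessment lien, so it outranks all other liens regardless of date.
The other liens, earliest effective date first: E (2018-01-19), A (2018-04-03), C (2018-10-24), B (2019-11-29).
D is senior to B before the subordination, so the two trade places.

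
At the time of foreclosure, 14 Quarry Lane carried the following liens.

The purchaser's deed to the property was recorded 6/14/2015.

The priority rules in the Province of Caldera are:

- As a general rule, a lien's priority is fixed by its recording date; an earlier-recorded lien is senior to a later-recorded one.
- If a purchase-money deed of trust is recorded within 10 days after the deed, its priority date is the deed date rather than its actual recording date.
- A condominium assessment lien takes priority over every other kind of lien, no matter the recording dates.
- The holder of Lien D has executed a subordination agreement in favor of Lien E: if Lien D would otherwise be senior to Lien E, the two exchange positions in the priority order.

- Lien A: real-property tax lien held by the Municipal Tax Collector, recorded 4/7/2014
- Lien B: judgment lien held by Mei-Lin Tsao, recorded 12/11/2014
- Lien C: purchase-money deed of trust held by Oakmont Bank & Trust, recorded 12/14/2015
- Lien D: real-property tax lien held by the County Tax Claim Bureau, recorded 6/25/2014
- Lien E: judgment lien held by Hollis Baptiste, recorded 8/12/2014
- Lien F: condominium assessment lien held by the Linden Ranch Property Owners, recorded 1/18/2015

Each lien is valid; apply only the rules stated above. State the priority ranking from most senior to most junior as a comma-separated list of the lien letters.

F, A, E, D, B, C

Effective dates after the stated exceptions: C missed the 10-day window (183 days after the deed), so its recording date stands.
F is a condominium assessment lien, so it outranks all other liens regardless of date.
Among the remaining liens, by effective date: A (4/7/2014), D (6/25/2014), E (8/12/2014), B (12/11/2014), C (12/14/2015).
D is senior to E before the subordination, so the two trade places.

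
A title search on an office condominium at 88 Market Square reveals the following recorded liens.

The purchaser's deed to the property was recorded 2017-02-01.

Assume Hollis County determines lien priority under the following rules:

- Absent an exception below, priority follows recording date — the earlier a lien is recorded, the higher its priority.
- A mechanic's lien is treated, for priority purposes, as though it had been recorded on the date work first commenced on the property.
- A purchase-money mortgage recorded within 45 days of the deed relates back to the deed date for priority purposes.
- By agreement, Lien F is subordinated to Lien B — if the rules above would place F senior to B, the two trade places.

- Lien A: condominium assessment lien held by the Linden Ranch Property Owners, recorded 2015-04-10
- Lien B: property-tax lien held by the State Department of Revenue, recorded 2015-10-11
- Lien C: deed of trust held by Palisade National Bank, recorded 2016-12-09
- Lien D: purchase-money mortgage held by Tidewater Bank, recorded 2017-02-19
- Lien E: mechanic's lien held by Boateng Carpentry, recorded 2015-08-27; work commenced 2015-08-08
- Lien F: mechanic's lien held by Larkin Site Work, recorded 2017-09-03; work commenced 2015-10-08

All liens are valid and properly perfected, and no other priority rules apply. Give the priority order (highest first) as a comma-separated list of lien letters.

A, E, B, F, C, D

Adjusting effective dates: D's effective date is the deed date, 2017-02-01; E's effective date is 2015-08-08, when work began; F's effective date is 2015-10-08, when work began.
Sorted by effective date: A (2015-04-10), E (2015-08-08), F (2015-10-08), B (2015-10-11), C (2016-12-09), D (2017-02-01).
F would otherwise be senior to B, so under the subordination agreement F and B exchange positions.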